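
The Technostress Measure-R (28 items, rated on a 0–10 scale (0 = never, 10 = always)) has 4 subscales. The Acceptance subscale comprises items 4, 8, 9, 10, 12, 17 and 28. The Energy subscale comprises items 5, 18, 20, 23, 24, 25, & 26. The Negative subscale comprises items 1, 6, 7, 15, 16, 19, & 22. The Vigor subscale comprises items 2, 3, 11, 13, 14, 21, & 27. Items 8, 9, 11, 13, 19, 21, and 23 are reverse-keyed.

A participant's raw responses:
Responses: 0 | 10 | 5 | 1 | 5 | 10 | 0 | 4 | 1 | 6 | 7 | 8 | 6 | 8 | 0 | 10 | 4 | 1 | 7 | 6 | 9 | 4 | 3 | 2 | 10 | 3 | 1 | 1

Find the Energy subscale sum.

34

Energy items: 5, 18, 20, 23, 24, 25, 26.
Of these, item 23 is reverse-keyed; on a 0–10 scale, reversed = 10 − raw.
  item 5: 5
  item 18: 1
  item 20: 6
  item 23: 10 − 3 = 7
  item 24: 2
  item 25: 10
  item 26: 3
Sum = 5 + 1 + 6 + 7 + 2 + 10 + 3 = 34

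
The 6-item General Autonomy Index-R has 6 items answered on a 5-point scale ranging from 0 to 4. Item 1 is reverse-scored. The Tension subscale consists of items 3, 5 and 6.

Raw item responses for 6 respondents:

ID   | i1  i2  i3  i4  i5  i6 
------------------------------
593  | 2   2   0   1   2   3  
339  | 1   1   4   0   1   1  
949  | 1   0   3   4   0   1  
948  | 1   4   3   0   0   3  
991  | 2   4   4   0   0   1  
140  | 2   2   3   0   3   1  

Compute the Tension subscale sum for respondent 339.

6

Respondent 339 raw: 1, 1, 4, 0, 1, 1.
Tension items: 3, 5, 6.
Reverse-coded (reversed = (0+4) − raw = 4 − raw):
  item 3: 4
  item 5: 1
  item 6: 1
Sum = 4 + 1 + 1 = 6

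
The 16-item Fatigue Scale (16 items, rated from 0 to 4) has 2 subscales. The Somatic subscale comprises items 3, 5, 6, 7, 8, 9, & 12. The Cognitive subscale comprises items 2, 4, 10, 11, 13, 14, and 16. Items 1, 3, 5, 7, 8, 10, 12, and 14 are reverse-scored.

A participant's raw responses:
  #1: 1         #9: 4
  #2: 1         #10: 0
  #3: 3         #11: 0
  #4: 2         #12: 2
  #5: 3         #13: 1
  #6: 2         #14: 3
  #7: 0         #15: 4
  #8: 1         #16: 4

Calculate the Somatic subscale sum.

17

Somatic items: 3, 5, 6, 7, 8, 9, 12.
Of these, items 3, 5, 7, 8, & 12 are reverse-scored; on a 0–4 scale, reversed = 4 − raw.
  item 3: 4 − 3 = 1
  item 5: 4 − 3 = 1
  item 6: 2
  item 7: 4 − 0 = 4
  item 8: 4 − 1 = 3
  item 9: 4
  item 12: 4 − 2 = 2
Sum = 1 + 1 + 2 + 4 + 3 + 4 + 2 = 17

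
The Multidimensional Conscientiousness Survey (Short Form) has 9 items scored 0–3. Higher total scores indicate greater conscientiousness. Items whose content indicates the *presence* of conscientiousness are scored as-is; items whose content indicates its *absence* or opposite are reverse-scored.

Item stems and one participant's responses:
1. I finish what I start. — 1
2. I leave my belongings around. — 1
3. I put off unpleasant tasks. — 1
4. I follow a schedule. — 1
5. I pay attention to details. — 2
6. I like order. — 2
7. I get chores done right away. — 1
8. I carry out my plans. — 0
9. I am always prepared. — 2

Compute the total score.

13

Items 2, 3 describe the absence/opposite of conscientiousness → reverse-score.
reversed = (0+3) − raw = 3 − raw.
  item 1: 1
  item 2: 3 − 1 = 2
  item 3: 3 − 1 = 2
  item 4: 1
  item 5: 2
  item 6: 2
  item 7: 1
  item 8: 0
  item 9: 2
Total = 1 + 2 + 2 + 1 + 2 + 2 + 1 + 0 + 2 = 13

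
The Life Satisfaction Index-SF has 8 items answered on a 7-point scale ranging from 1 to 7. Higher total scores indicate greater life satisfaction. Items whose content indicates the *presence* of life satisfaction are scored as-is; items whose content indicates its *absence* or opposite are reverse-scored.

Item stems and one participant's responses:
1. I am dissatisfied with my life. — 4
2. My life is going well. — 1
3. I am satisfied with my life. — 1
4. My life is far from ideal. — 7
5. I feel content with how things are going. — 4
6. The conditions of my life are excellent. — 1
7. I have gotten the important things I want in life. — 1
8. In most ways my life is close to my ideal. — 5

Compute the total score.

18

Items 1, 4 describe the absence/opposite of life satisfaction → reverse-score.
reversed = (1+7) − raw = 8 − raw.
  item 1: 8 − 4 = 4
  item 2: 1
  item 3: 1
  item 4: 8 − 7 = 1
  item 5: 4
  item 6: 1
  item 7: 1
  item 8: 5
Total = 4 + 1 + 1 + 1 + 4 + 1 + 1 + 5 = 18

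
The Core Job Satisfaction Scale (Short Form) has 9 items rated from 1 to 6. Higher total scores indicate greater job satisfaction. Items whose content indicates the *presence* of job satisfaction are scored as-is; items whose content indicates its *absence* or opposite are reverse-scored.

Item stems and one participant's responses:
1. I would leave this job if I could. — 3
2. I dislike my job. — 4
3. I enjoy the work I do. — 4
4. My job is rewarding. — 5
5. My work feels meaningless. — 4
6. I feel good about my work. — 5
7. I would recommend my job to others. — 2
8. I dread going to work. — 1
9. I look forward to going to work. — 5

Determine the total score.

Items 1, 2, 5, 8 describe the absence/opposite of job satisfaction → reverse-score.
reversed = (1+6) − raw = 7 − raw.
  item 1: 7 − 3 = 4
  item 2: 7 − 4 = 3
  item 3: 4
  item 4: 5
  item 5: 7 − 4 = 3
  item 6: 5
  item 7: 2
  item 8: 7 − 1 = 6
  item 9: 5
Total = 4 + 3 + 4 + 5 + 3 + 5 + 2 + 6 + 5 = 37

37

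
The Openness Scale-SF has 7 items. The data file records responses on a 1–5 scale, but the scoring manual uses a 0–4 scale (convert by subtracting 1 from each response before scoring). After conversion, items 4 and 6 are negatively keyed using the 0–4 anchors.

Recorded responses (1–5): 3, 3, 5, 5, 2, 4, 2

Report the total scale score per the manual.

11

Convert to 0–4: 2, 2, 4, 4, 1, 3, 1
Reverse-coded (reversed = (0+4) − raw = 4 − raw):
  item 4: 4 − 4 = 0
  item 6: 4 − 3 = 1
Scored: 2, 2, 4, 0, 1, 1, 1
Total = 11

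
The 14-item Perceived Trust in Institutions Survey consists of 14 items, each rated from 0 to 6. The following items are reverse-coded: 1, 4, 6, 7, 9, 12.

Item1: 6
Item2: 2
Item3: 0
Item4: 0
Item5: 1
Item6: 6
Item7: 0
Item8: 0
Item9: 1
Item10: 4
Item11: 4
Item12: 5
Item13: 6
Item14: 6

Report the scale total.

41

Reverse-coded items (reverse-coded value = 6 − response):
  item 1: 6 − 6 = 0
  item 4: 6 − 0 = 6
  item 6: 6 − 6 = 0
  item 7: 6 − 0 = 6
  item 9: 6 − 1 = 5
  item 12: 6 − 5 = 1
Scored items: 0, 2, 0, 6, 1, 0, 6, 0, 5, 4, 4, 1, 6, 6
Total = 0 + 2 + 0 + 6 + 1 + 0 + 6 + 0 + 5 + 4 + 4 + 1 + 6 + 6 = 41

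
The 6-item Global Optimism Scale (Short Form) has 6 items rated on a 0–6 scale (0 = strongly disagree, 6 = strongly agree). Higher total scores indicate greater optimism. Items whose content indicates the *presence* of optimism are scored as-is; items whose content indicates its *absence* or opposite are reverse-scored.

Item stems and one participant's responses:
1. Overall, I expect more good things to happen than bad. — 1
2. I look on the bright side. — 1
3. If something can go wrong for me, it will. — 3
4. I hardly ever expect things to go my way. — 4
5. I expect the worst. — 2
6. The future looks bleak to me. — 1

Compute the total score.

16

Items 3, 4, 5, 6 describe the absence/opposite of optimism → reverse-score.
on a 0–6 scale, reversed = 6 − raw.
  item 1: 1
  item 2: 1
  item 3: 6 − 3 = 3
  item 4: 6 − 4 = 2
  item 5: 6 − 2 = 4
  item 6: 6 − 1 = 5
Total = 1 + 1 + 3 + 2 + 4 + 5 = 16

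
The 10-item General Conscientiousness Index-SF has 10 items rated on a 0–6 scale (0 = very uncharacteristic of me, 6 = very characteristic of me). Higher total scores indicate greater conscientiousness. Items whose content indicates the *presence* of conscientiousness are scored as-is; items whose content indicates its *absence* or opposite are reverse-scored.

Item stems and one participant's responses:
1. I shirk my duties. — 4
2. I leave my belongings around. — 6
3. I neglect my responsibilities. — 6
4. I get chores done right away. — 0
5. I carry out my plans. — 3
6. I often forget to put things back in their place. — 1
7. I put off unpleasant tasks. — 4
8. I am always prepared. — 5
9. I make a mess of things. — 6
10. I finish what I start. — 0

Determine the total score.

Items 1, 2, 3, 6, 7, 9 describe the absence/opposite of conscientiousness → reverse-score.
reversed = (0+6) − raw = 6 − raw.
  item 1: 6 − 4 = 2
  item 2: 6 − 6 = 0
  item 3: 6 − 6 = 0
  item 4: 0
  item 5: 3
  item 6: 6 − 1 = 5
  item 7: 6 − 4 = 2
  item 8: 5
  item 9: 6 − 6 = 0
  item 10: 0
Total = 2 + 0 + 0 + 0 + 3 + 5 + 2 + 5 + 0 + 0 = 17

17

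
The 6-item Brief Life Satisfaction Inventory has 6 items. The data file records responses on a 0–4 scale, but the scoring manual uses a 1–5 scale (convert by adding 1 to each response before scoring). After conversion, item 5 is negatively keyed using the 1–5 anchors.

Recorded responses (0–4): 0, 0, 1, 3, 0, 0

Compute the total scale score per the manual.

Convert to 1–5: 1, 1, 2, 4, 1, 1
Reverse-coded (reversed = (1+5) − raw = 6 − raw):
  item 5: 6 − 1 = 5
Scored: 1, 1, 2, 4, 5, 1
Total = 14

14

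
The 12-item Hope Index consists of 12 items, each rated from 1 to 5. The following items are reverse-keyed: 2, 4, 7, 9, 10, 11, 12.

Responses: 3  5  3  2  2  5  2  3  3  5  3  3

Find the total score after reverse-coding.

35

Reversing items 2, 4, 7, 9, 10, 11 and 12 with 6 − raw:
Total = 3 + (6−5) + 3 + (6−2) + 2 + 5 + (6−2) + 3 + (6−3) + (6−5) + (6−3) + (6−3)
      = 3 + 1 + 3 + 4 + 2 + 5 + 4 + 3 + 3 + 1 + 3 + 3 = 35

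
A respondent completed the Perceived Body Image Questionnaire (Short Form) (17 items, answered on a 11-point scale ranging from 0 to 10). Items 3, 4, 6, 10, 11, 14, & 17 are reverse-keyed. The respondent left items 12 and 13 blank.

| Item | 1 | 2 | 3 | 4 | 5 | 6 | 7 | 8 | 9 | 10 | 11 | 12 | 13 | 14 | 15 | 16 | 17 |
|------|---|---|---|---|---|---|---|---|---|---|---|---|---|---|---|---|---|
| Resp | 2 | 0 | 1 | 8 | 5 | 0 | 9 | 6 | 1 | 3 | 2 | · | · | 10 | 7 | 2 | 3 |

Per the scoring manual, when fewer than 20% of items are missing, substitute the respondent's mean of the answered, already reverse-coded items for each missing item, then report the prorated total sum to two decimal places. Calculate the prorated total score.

85.00

Reverse-coded (on a 0–10 scale, reversed = 10 − raw):
  item 3: 10 − 1 = 9
  item 4: 10 − 8 = 2
  item 6: 10 − 0 = 10
  item 10: 10 − 3 = 7
  item 11: 10 − 2 = 8
  item 14: 10 − 10 = 0
  item 17: 10 − 3 = 7
Completed scored items (15 of 17): 2, 0, 9, 2, 5, 10, 9, 6, 1, 7, 8, 0, 7, 2, 7; sum = 75.
Person mean = 75 / 15 ≈ 5.0000
Prorated total = (75 / 15) × 17 = 85.00 (to 2 dp)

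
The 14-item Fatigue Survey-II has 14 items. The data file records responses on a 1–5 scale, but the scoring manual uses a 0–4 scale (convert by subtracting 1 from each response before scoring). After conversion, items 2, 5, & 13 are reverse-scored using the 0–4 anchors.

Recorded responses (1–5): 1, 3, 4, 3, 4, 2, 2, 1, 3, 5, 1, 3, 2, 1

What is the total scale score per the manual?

21

Convert to 0–4: 0, 2, 3, 2, 3, 1, 1, 0, 2, 4, 0, 2, 1, 0
Reverse-coded (reverse-coded value = 4 − response):
  item 2: 4 − 2 = 2
  item 5: 4 − 3 = 1
  item 13: 4 − 1 = 3
Scored: 0, 2, 3, 2, 1, 1, 1, 0, 2, 4, 0, 2, 3, 0
Total = 21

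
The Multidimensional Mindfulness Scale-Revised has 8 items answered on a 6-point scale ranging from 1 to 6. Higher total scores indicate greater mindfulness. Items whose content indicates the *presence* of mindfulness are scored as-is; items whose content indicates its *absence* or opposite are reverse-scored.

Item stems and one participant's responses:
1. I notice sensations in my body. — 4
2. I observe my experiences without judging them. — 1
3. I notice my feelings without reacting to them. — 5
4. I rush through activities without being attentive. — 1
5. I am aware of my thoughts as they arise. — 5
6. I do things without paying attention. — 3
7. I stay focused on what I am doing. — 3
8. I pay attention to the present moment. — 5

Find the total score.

Items 4, 6 describe the absence/opposite of mindfulness → reverse-score.
reverse-coded value = 7 − response.
  item 1: 4
  item 2: 1
  item 3: 5
  item 4: 7 − 1 = 6
  item 5: 5
  item 6: 7 − 3 = 4
  item 7: 3
  item 8: 5
Total = 4 + 1 + 5 + 6 + 5 + 4 + 3 + 5 = 33

33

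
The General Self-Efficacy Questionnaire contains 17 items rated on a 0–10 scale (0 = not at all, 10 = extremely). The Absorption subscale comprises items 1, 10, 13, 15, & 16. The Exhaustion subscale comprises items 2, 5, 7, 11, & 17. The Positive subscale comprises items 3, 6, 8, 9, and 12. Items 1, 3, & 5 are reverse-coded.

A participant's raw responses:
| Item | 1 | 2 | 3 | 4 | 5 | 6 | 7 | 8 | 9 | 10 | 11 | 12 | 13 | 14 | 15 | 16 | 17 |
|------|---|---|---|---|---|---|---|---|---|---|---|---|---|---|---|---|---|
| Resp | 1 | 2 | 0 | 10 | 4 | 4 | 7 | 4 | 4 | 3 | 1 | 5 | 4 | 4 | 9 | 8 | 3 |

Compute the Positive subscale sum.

27

Positive items: 3, 6, 8, 9, 12.
Of these, item 3 is reverse-coded; reverse-coded value = 10 − response.
  item 3: 10 − 0 = 10
  item 6: 4
  item 8: 4
  item 9: 4
  item 12: 5
Sum = 10 + 4 + 4 + 4 + 5 = 27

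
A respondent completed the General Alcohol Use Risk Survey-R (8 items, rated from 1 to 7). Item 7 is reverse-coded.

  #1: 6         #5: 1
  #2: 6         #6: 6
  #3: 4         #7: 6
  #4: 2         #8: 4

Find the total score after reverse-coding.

31

Reverse-coded items (on a 1–7 scale, reversed = 8 − raw):
  item 7: 8 − 6 = 2
After reverse-coding: 6, 6, 4, 2, 1, 6, 2, 4
Total = 6 + 6 + 4 + 2 + 1 + 6 + 2 + 4 = 31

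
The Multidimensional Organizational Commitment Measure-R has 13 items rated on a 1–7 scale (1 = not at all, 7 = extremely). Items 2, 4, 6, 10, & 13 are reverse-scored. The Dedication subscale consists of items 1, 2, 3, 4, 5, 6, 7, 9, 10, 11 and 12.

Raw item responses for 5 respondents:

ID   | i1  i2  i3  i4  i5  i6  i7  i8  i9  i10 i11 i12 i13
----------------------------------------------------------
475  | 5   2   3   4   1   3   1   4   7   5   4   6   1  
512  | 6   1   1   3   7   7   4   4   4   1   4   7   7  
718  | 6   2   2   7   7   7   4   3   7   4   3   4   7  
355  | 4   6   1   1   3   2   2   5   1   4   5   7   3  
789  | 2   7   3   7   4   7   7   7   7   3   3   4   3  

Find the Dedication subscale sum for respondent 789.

Respondent 789 raw: 2, 7, 3, 7, 4, 7, 7, 7, 7, 3, 3, 4, 3.
Dedication items: 1, 2, 3, 4, 5, 6, 7, 9, 10, 11, 12.
Reverse-coded (reverse-coded value = 8 − response):
  item 1: 2
  item 2: 8 − 7 = 1
  item 3: 3
  item 4: 8 − 7 = 1
  item 5: 4
  item 6: 8 − 7 = 1
  item 7: 7
  item 9: 7
  item 10: 8 − 3 = 5
  item 11: 3
  item 12: 4
Sum = 2 + 1 + 3 + 1 + 4 + 1 + 7 + 7 + 5 + 3 + 4 = 38

38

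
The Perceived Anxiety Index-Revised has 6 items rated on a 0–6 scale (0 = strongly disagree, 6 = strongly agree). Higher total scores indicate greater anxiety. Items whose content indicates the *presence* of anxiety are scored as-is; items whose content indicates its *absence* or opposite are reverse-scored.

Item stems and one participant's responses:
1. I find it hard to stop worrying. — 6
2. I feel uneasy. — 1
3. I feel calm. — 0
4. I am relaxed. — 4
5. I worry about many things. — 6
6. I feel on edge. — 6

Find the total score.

Items 3, 4 describe the absence/opposite of anxiety → reverse-score.
on a 0–6 scale, reversed = 6 − raw.
  item 1: 6
  item 2: 1
  item 3: 6 − 0 = 6
  item 4: 6 − 4 = 2
  item 5: 6
  item 6: 6
Total = 6 + 1 + 6 + 2 + 6 + 6 = 27

27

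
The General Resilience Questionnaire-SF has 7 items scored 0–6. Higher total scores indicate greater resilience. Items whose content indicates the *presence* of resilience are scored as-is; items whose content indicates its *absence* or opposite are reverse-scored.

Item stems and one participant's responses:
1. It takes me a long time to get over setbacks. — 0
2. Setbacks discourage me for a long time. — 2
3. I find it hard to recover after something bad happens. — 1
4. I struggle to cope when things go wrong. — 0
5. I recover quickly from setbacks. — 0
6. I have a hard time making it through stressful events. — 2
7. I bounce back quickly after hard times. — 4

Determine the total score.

29

Items 1, 2, 3, 4, 6 describe the absence/opposite of resilience → reverse-score.
reverse-coded value = 6 − response.
  item 1: 6 − 0 = 6
  item 2: 6 − 2 = 4
  item 3: 6 − 1 = 5
  item 4: 6 − 0 = 6
  item 5: 0
  item 6: 6 − 2 = 4
  item 7: 4
Total = 6 + 4 + 5 + 6 + 0 + 4 + 4 = 29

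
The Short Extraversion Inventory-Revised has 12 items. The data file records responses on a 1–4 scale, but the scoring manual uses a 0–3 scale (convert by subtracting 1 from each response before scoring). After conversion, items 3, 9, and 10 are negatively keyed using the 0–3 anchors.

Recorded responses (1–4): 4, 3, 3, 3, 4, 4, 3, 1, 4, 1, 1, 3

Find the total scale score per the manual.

Convert to 0–3: 3, 2, 2, 2, 3, 3, 2, 0, 3, 0, 0, 2
Reverse-coded (reverse-coded value = 3 − response):
  item 3: 3 − 2 = 1
  item 9: 3 − 3 = 0
  item 10: 3 − 0 = 3
Scored: 3, 2, 1, 2, 3, 3, 2, 0, 0, 3, 0, 2
Total = 21

21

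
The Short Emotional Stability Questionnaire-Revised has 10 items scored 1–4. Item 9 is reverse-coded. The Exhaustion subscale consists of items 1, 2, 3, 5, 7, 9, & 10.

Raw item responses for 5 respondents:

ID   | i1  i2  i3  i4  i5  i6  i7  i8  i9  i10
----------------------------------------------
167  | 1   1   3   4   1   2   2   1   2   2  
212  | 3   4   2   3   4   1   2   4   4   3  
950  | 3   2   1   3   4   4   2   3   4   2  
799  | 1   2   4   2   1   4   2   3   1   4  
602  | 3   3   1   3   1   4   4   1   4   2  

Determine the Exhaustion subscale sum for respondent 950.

15

Respondent 950 raw: 3, 2, 1, 3, 4, 4, 2, 3, 4, 2.
Exhaustion items: 1, 2, 3, 5, 7, 9, 10.
Reverse-coded (on a 1–4 scale, reversed = 5 − raw):
  item 1: 3
  item 2: 2
  item 3: 1
  item 5: 4
  item 7: 2
  item 9: 5 − 4 = 1
  item 10: 2
Sum = 3 + 2 + 1 + 4 + 2 + 1 + 2 = 15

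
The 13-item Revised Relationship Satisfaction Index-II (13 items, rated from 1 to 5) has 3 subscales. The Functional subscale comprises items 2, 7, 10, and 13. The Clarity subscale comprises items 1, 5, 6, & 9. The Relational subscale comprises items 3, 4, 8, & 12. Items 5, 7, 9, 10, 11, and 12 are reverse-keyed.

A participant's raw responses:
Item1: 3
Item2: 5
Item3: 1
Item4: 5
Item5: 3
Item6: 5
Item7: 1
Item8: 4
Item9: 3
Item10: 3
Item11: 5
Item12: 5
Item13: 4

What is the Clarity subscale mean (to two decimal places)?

Clarity items: 1, 5, 6, 9.
Of these, items 5 & 9 are reverse-keyed; reverse-coded value = 6 − response.
  item 1: 3
  item 5: 6 − 3 = 3
  item 6: 5
  item 9: 6 − 3 = 3
Sum = 3 + 3 + 5 + 3 = 14
Mean = 14 / 4 = 3.50

3.50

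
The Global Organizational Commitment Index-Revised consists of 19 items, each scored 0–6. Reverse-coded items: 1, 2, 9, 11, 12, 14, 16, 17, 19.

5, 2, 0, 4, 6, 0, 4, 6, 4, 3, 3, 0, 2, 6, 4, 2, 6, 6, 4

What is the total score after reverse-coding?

57

Reverse-coded items (reverse-coded value = 6 − response):
  item 1: 6 − 5 = 1
  item 2: 6 − 2 = 4
  item 9: 6 − 4 = 2
  item 11: 6 − 3 = 3
  item 12: 6 − 0 = 6
  item 14: 6 − 6 = 0
  item 16: 6 − 2 = 4
  item 17: 6 − 6 = 0
  item 19: 6 − 4 = 2
Scored responses: 1, 4, 0, 4, 6, 0, 4, 6, 2, 3, 3, 6, 2, 0, 4, 4, 0, 6, 2
Total = 1 + 4 + 0 + 4 + 6 + 0 + 4 + 6 + 2 + 3 + 3 + 6 + 2 + 0 + 4 + 4 + 0 + 6 + 2 = 57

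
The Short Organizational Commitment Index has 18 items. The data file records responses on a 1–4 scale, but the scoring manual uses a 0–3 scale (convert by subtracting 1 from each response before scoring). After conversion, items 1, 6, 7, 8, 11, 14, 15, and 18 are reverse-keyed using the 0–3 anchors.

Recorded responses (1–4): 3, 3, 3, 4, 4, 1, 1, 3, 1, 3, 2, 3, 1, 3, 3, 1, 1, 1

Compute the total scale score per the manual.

29

Convert to 0–3: 2, 2, 2, 3, 3, 0, 0, 2, 0, 2, 1, 2, 0, 2, 2, 0, 0, 0
Reverse-coded (reversed = (0+3) − raw = 3 − raw):
  item 1: 3 − 2 = 1
  item 6: 3 − 0 = 3
  item 7: 3 − 0 = 3
  item 8: 3 − 2 = 1
  item 11: 3 − 1 = 2
  item 14: 3 − 2 = 1
  item 15: 3 − 2 = 1
  item 18: 3 − 0 = 3
Scored: 1, 2, 2, 3, 3, 3, 3, 1, 0, 2, 2, 2, 0, 1, 1, 0, 0, 3
Total = 29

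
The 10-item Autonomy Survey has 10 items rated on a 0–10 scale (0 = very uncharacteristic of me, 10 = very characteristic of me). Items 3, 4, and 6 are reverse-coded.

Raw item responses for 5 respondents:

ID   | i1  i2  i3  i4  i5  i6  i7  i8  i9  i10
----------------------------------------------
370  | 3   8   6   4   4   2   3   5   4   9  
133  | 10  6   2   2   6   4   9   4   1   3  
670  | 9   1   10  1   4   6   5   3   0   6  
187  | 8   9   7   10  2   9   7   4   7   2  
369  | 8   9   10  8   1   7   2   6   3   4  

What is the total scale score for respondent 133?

61

Respondent 133 raw: 10, 6, 2, 2, 6, 4, 9, 4, 1, 3.
Reverse-coded (on a 0–10 scale, reversed = 10 − raw):
  item 1: 10
  item 2: 6
  item 3: 10 − 2 = 8
  item 4: 10 − 2 = 8
  item 5: 6
  item 6: 10 − 4 = 6
  item 7: 9
  item 8: 4
  item 9: 1
  item 10: 3
Sum = 10 + 6 + 8 + 8 + 6 + 6 + 9 + 4 + 1 + 3 = 61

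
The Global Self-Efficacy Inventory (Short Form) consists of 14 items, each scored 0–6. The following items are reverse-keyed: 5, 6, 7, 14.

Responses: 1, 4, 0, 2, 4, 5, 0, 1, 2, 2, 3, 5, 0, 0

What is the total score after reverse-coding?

35

Reverse-coded items (reversed = (0+6) − raw = 6 − raw):
  item 5: 6 − 4 = 2
  item 6: 6 − 5 = 1
  item 7: 6 − 0 = 6
  item 14: 6 − 0 = 6
Scored items: 1, 4, 0, 2, 2, 1, 6, 1, 2, 2, 3, 5, 0, 6
Total = 1 + 4 + 0 + 2 + 2 + 1 + 6 + 1 + 2 + 2 + 3 + 5 + 0 + 6 = 35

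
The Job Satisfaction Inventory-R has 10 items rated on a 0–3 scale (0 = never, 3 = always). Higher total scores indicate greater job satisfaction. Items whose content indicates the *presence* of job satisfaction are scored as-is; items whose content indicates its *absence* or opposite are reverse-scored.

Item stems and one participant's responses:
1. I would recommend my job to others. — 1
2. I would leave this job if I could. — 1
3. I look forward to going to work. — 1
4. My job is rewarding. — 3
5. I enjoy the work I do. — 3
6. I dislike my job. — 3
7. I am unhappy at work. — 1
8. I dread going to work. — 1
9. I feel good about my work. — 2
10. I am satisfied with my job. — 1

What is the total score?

17

Items 2, 6, 7, 8 describe the absence/opposite of job satisfaction → reverse-score.
reversed = (0+3) − raw = 3 − raw.
  item 1: 1
  item 2: 3 − 1 = 2
  item 3: 1
  item 4: 3
  item 5: 3
  item 6: 3 − 3 = 0
  item 7: 3 − 1 = 2
  item 8: 3 − 1 = 2
  item 9: 2
  item 10: 1
Total = 1 + 2 + 1 + 3 + 3 + 0 + 2 + 2 + 2 + 1 = 17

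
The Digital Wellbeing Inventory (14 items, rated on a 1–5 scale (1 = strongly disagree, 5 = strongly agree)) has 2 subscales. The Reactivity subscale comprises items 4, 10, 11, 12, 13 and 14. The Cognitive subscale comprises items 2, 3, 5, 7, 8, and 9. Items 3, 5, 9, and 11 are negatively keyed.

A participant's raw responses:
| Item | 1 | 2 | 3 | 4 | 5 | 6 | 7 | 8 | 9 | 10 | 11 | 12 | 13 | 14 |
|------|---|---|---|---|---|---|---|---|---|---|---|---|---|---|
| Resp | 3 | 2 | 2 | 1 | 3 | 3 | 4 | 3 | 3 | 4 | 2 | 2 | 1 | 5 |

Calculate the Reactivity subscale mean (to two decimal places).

Reactivity items: 4, 10, 11, 12, 13, 14.
Of these, item 11 is negatively keyed; reverse-coded value = 6 − response.
  item 4: 1
  item 10: 4
  item 11: 6 − 2 = 4
  item 12: 2
  item 13: 1
  item 14: 5
Sum = 1 + 4 + 4 + 2 + 1 + 5 = 17
Mean = 17 / 6 = 2.83

2.83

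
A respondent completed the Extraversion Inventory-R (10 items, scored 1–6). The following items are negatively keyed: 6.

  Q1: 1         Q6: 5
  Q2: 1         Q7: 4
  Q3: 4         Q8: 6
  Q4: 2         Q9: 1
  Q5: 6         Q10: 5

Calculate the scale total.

32

Reversing item 6 with 7 − raw:
Total = 1 + 1 + 4 + 2 + 6 + (7−5) + 4 + 6 + 1 + 5
      = 1 + 1 + 4 + 2 + 6 + 2 + 4 + 6 + 1 + 5 = 32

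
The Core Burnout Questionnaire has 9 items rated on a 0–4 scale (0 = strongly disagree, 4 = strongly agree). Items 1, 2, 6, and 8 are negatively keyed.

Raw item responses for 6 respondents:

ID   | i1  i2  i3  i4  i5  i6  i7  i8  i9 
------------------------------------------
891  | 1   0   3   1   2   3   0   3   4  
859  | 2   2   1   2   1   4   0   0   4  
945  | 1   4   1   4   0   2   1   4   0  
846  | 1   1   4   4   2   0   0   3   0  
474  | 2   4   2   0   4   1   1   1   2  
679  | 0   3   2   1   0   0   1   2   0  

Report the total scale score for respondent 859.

16

Respondent 859 raw: 2, 2, 1, 2, 1, 4, 0, 0, 4.
Reverse-coded (reversed = (0+4) − raw = 4 − raw):
  item 1: 4 − 2 = 2
  item 2: 4 − 2 = 2
  item 3: 1
  item 4: 2
  item 5: 1
  item 6: 4 − 4 = 0
  item 7: 0
  item 8: 4 − 0 = 4
  item 9: 4
Sum = 2 + 2 + 1 + 2 + 1 + 0 + 0 + 4 + 4 = 16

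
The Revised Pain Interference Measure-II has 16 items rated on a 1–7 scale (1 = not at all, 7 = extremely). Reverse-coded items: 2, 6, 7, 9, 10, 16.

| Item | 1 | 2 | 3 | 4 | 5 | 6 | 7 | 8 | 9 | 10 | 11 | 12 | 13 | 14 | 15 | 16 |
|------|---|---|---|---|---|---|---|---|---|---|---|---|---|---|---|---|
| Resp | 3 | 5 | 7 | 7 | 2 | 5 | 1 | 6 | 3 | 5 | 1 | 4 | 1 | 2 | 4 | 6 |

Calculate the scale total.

Raw sum = 62. Reverse-coded items: 2, 6, 7, 9, 10, 16; their raw sum = 25.
Each reversal replaces raw with 8 − raw, changing the total by 8 − 2·raw per item.
Total = 62 + 6·8 − 2·25 = 62 + 48 − 50 = 60

60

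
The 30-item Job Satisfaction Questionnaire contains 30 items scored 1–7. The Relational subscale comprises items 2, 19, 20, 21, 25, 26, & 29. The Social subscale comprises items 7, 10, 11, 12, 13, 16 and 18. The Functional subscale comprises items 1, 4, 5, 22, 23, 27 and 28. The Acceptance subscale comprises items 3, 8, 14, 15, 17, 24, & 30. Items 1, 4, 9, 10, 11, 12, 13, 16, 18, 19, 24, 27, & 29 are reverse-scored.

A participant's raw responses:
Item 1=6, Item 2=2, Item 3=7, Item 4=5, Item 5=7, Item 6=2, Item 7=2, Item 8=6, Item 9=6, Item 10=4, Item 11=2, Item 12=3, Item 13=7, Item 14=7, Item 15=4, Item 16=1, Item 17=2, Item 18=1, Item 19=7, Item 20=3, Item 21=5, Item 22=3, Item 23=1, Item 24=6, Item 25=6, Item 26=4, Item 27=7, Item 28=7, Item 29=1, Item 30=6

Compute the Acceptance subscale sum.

34

Acceptance items: 3, 8, 14, 15, 17, 24, 30.
Of these, item 24 is reverse-scored; reversed = (1+7) − raw = 8 − raw.
  item 3: 7
  item 8: 6
  item 14: 7
  item 15: 4
  item 17: 2
  item 24: 8 − 6 = 2
  item 30: 6
Sum = 7 + 6 + 7 + 4 + 2 + 2 + 6 = 34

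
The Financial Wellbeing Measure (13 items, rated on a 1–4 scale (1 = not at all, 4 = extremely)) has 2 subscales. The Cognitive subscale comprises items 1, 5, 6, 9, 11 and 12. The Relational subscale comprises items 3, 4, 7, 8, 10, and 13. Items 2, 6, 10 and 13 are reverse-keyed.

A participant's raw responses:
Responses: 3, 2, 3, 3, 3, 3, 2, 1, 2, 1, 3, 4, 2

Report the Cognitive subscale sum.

Cognitive items: 1, 5, 6, 9, 11, 12.
Of these, item 6 is reverse-keyed; reverse-coded value = 5 − response.
  item 1: 3
  item 5: 3
  item 6: 5 − 3 = 2
  item 9: 2
  item 11: 3
  item 12: 4
Sum = 3 + 3 + 2 + 2 + 3 + 4 = 17

17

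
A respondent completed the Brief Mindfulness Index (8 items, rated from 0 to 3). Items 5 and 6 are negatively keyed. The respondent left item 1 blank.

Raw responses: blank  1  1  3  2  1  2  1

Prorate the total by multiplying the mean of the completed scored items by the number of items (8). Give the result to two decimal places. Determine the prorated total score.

12.57

Reverse-coded (on a 0–3 scale, reversed = 3 − raw):
  item 5: 3 − 2 = 1
  item 6: 3 − 1 = 2
Completed scored items (7 of 8): 1, 1, 3, 1, 2, 2, 1; sum = 11.
Person mean = 11 / 7 ≈ 1.5714
Prorated total = (11 / 7) × 8 = 12.57 (to 2 dp)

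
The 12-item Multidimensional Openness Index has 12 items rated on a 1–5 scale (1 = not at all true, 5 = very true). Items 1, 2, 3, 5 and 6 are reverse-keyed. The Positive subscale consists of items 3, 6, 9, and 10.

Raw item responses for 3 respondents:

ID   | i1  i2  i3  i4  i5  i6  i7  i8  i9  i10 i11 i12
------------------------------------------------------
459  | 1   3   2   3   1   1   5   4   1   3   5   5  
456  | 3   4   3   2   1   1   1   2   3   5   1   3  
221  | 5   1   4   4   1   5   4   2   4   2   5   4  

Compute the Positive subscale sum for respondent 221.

9

Respondent 221 raw: 5, 1, 4, 4, 1, 5, 4, 2, 4, 2, 5, 4.
Positive items: 3, 6, 9, 10.
Reverse-coded (on a 1–5 scale, reversed = 6 − raw):
  item 3: 6 − 4 = 2
  item 6: 6 − 5 = 1
  item 9: 4
  item 10: 2
Sum = 2 + 1 + 4 + 2 = 9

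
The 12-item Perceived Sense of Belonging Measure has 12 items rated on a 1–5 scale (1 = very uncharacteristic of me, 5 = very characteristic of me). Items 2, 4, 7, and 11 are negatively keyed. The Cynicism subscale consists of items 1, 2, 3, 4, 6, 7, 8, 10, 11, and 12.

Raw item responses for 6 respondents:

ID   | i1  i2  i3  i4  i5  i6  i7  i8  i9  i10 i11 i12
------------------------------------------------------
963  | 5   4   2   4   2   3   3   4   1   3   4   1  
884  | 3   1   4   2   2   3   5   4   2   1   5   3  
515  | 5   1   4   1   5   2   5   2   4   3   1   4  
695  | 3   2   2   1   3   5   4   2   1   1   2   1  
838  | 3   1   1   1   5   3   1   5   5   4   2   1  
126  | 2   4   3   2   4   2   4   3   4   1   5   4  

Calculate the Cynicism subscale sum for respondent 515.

Respondent 515 raw: 5, 1, 4, 1, 5, 2, 5, 2, 4, 3, 1, 4.
Cynicism items: 1, 2, 3, 4, 6, 7, 8, 10, 11, 12.
Reverse-coded (on a 1–5 scale, reversed = 6 − raw):
  item 1: 5
  item 2: 6 − 1 = 5
  item 3: 4
  item 4: 6 − 1 = 5
  item 6: 2
  item 7: 6 − 5 = 1
  item 8: 2
  item 10: 3
  item 11: 6 − 1 = 5
  item 12: 4
Sum = 5 + 5 + 4 + 5 + 2 + 1 + 2 + 3 + 5 + 4 = 36

36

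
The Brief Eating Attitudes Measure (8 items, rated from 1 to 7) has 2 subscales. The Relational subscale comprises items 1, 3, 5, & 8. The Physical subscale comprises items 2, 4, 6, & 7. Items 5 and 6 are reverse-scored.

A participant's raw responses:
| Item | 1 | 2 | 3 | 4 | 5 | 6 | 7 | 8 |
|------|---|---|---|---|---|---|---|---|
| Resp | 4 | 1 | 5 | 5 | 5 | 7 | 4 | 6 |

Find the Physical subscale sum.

11

Physical items: 2, 4, 6, 7.
Of these, item 6 is reverse-scored; reversed = (1+7) − raw = 8 − raw.
  item 2: 1
  item 4: 5
  item 6: 8 − 7 = 1
  item 7: 4
Sum = 1 + 5 + 1 + 4 = 11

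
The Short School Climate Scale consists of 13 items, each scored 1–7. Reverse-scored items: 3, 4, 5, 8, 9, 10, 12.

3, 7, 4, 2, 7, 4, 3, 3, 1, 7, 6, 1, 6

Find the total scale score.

60

Raw sum = 54. Reverse-scored items: 3, 4, 5, 8, 9, 10, 12; their raw sum = 25.
Each reversal replaces raw with 8 − raw, changing the total by 8 − 2·raw per item.
Total = 54 + 7·8 − 2·25 = 54 + 56 − 50 = 60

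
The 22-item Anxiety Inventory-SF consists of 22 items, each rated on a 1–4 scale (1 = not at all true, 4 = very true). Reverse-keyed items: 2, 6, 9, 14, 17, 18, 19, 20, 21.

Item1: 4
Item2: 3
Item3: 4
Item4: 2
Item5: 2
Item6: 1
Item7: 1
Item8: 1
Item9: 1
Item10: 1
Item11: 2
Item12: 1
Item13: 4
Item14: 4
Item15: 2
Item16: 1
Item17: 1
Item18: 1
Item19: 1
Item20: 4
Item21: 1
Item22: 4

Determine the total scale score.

Reversing items 2, 6, 9, 14, 17, 18, 19, 20, and 21 with 5 − raw:
Total = 4 + (5−3) + 4 + 2 + 2 + (5−1) + 1 + 1 + (5−1) + 1 + 2 + 1 + 4 + (5−4) + 2 + 1 + (5−1) + (5−1) + (5−1) + (5−4) + (5−1) + 4
      = 4 + 2 + 4 + 2 + 2 + 4 + 1 + 1 + 4 + 1 + 2 + 1 + 4 + 1 + 2 + 1 + 4 + 4 + 4 + 1 + 4 + 4 = 57

57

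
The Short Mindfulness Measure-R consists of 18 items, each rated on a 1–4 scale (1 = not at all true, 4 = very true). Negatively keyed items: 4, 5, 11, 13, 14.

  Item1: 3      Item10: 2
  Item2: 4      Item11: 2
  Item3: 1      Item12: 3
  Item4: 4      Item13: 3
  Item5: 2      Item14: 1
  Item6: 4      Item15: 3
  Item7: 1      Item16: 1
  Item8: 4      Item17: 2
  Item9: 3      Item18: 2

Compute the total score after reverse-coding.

46

Raw sum = 45. Negatively keyed items: 4, 5, 11, 13, 14; their raw sum = 12.
Each reversal replaces raw with 5 − raw, changing the total by 5 − 2·raw per item.
Total = 45 + 5·5 − 2·12 = 45 + 25 − 24 = 46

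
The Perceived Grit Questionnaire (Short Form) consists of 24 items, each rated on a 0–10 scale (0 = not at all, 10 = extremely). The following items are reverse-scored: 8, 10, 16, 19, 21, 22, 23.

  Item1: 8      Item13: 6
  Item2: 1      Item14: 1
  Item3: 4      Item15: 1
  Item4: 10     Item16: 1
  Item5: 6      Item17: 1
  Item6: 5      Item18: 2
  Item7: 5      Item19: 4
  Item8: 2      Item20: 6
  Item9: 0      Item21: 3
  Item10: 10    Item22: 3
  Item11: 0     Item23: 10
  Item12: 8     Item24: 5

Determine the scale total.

106

Reversing items 8, 10, 16, 19, 21, 22, and 23 with 10 − raw:
Total = 8 + 1 + 4 + 10 + 6 + 5 + 5 + (10−2) + 0 + (10−10) + 0 + 8 + 6 + 1 + 1 + (10−1) + 1 + 2 + (10−4) + 6 + (10−3) + (10−3) + (10−10) + 5
      = 8 + 1 + 4 + 10 + 6 + 5 + 5 + 8 + 0 + 0 + 0 + 8 + 6 + 1 + 1 + 9 + 1 + 2 + 6 + 6 + 7 + 7 + 0 + 5 = 106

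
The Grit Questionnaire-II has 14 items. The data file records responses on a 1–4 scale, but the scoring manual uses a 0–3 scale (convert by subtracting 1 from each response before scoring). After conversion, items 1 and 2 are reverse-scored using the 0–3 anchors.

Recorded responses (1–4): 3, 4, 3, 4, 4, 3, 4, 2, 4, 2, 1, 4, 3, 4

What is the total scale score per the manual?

Convert to 0–3: 2, 3, 2, 3, 3, 2, 3, 1, 3, 1, 0, 3, 2, 3
Reverse-coded (on a 0–3 scale, reversed = 3 − raw):
  item 1: 3 − 2 = 1
  item 2: 3 − 3 = 0
Scored: 1, 0, 2, 3, 3, 2, 3, 1, 3, 1, 0, 3, 2, 3
Total = 27

27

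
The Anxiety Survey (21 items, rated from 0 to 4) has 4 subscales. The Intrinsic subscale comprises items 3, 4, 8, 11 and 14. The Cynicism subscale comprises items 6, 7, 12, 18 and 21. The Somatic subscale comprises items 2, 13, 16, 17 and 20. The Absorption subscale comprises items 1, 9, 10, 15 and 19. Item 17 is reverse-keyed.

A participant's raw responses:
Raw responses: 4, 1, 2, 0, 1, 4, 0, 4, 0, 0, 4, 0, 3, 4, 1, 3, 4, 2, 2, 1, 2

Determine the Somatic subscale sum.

8

Somatic items: 2, 13, 16, 17, 20.
Of these, item 17 is reverse-keyed; reversed = (0+4) − raw = 4 − raw.
  item 2: 1
  item 13: 3
  item 16: 3
  item 17: 4 − 4 = 0
  item 20: 1
Sum = 1 + 3 + 3 + 0 + 1 = 8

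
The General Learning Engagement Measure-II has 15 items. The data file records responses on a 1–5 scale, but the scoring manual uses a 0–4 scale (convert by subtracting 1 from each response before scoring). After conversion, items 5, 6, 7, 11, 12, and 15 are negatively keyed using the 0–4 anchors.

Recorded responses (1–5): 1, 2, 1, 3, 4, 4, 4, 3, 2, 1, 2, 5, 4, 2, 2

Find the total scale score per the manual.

19

Convert to 0–4: 0, 1, 0, 2, 3, 3, 3, 2, 1, 0, 1, 4, 3, 1, 1
Reverse-coded (on a 0–4 scale, reversed = 4 − raw):
  item 5: 4 − 3 = 1
  item 6: 4 − 3 = 1
  item 7: 4 − 3 = 1
  item 11: 4 − 1 = 3
  item 12: 4 − 4 = 0
  item 15: 4 − 1 = 3
Scored: 0, 1, 0, 2, 1, 1, 1, 2, 1, 0, 3, 0, 3, 1, 3
Total = 19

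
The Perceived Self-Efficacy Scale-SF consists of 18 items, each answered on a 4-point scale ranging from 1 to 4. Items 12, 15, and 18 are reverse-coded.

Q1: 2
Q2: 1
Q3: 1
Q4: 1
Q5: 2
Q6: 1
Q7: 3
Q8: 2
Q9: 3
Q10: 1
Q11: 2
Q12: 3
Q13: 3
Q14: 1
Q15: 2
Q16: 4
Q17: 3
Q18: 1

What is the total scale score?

39

Reverse-coded items use 5 − raw:
  item 12: 5 − 3 = 2
  item 15: 5 − 2 = 3
  item 18: 5 − 1 = 4
After reverse-coding: 2, 1, 1, 1, 2, 1, 3, 2, 3, 1, 2, 2, 3, 1, 3, 4, 3, 4
Total = 2 + 1 + 1 + 1 + 2 + 1 + 3 + 2 + 3 + 1 + 2 + 2 + 3 + 1 + 3 + 4 + 3 + 4 = 39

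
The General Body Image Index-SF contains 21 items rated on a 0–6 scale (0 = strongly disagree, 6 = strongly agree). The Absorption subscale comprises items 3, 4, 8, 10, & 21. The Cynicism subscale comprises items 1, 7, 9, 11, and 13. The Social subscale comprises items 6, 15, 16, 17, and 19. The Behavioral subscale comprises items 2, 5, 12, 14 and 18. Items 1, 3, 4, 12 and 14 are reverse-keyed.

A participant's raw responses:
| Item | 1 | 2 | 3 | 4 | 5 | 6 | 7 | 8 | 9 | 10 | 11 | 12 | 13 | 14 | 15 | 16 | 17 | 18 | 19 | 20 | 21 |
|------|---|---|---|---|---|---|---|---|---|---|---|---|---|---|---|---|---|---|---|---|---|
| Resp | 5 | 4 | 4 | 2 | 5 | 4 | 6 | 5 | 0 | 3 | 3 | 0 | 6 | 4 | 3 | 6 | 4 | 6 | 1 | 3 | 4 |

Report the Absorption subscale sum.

18

Absorption items: 3, 4, 8, 10, 21.
Of these, items 3 & 4 are reverse-keyed; reversed = (0+6) − raw = 6 − raw.
  item 3: 6 − 4 = 2
  item 4: 6 − 2 = 4
  item 8: 5
  item 10: 3
  item 21: 4
Sum = 2 + 4 + 5 + 3 + 4 = 18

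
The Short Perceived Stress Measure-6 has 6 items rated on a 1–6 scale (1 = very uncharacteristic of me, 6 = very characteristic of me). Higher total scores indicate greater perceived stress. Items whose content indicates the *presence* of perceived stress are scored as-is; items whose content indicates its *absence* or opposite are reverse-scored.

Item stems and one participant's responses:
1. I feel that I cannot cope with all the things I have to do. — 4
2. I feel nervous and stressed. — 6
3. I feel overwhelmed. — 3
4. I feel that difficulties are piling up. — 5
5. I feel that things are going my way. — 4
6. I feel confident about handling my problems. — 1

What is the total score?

Items 5, 6 describe the absence/opposite of perceived stress → reverse-score.
on a 1–6 scale, reversed = 7 − raw.
  item 1: 4
  item 2: 6
  item 3: 3
  item 4: 5
  item 5: 7 − 4 = 3
  item 6: 7 − 1 = 6
Total = 4 + 6 + 3 + 5 + 3 + 6 = 27

27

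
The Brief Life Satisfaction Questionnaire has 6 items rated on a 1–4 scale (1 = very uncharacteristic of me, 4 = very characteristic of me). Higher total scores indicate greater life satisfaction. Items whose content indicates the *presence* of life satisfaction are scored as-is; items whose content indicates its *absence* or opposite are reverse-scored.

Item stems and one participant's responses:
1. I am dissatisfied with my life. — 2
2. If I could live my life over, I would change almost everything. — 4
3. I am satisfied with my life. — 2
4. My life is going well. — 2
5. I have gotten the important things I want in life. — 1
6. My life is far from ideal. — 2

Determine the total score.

12

Items 1, 2, 6 describe the absence/opposite of life satisfaction → reverse-score.
reverse-coded value = 5 − response.
  item 1: 5 − 2 = 3
  item 2: 5 − 4 = 1
  item 3: 2
  item 4: 2
  item 5: 1
  item 6: 5 − 2 = 3
Total = 3 + 1 + 2 + 2 + 1 + 3 = 12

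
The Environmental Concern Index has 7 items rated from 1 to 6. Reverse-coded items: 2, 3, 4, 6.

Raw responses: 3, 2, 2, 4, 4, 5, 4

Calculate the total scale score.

26

Raw sum = 24. Reverse-coded items: 2, 3, 4, 6; their raw sum = 13.
Each reversal replaces raw with 7 − raw, changing the total by 7 − 2·raw per item.
Total = 24 + 4·7 − 2·13 = 24 + 28 − 26 = 26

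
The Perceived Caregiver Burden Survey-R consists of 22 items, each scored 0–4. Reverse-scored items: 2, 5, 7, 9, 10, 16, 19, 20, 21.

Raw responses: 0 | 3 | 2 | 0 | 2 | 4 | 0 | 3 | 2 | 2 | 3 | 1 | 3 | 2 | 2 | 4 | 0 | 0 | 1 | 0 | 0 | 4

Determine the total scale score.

46

Reverse-scored items use 4 − raw:
  item 2: 4 − 3 = 1
  item 5: 4 − 2 = 2
  item 7: 4 − 0 = 4
  item 9: 4 − 2 = 2
  item 10: 4 − 2 = 2
  item 16: 4 − 4 = 0
  item 19: 4 − 1 = 3
  item 20: 4 − 0 = 4
  item 21: 4 − 0 = 4
Scored responses: 0, 1, 2, 0, 2, 4, 4, 3, 2, 2, 3, 1, 3, 2, 2, 0, 0, 0, 3, 4, 4, 4
Total = 0 + 1 + 2 + 0 + 2 + 4 + 4 + 3 + 2 + 2 + 3 + 1 + 3 + 2 + 2 + 0 + 0 + 0 + 3 + 4 + 4 + 4 = 46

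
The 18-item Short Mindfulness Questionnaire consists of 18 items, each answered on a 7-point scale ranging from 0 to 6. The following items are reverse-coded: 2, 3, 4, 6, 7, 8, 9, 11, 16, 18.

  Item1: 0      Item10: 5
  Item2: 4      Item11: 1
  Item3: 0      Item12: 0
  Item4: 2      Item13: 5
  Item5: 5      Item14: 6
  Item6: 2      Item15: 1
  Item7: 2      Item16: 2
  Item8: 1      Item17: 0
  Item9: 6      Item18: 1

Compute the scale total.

61

Raw sum = 43. Reverse-coded items: 2, 3, 4, 6, 7, 8, 9, 11, 16, 18; their raw sum = 21.
Each reversal replaces raw with 6 − raw, changing the total by 6 − 2·raw per item.
Total = 43 + 10·6 − 2·21 = 43 + 60 − 42 = 61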